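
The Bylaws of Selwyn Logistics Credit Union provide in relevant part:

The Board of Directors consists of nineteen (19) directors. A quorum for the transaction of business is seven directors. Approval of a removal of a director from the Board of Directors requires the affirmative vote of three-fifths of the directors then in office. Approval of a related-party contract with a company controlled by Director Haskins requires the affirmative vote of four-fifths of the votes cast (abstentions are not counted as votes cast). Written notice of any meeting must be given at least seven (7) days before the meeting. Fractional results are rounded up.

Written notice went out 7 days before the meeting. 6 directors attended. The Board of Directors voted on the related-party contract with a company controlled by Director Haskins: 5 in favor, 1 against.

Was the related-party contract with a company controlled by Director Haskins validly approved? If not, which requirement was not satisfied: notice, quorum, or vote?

Invalid — quorum requirement not satisfied.

Notice: 7 days given; 7 required (7 ≥ 7). Satisfied.
Quorum: 6 present; quorum is 7. Not satisfied.
Vote: the related-party contract with a company controlled by Director Haskins requires four-fifths of the votes cast (6). 4/5 of 6 = 4.80, rounded up to 5, so 5 affirmative votes are needed; 5 voted in favor. Satisfied. (Moot — without a quorum no business can be validly transacted.)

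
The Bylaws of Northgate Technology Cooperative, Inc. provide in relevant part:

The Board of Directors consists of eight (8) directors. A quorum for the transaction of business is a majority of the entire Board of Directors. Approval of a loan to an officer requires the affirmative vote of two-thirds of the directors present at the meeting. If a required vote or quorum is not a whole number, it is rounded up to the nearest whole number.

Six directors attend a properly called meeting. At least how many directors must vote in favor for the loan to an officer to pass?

The loan to an officer requires two-thirds of the directors present (6).
2/3 of 6 = 4.

4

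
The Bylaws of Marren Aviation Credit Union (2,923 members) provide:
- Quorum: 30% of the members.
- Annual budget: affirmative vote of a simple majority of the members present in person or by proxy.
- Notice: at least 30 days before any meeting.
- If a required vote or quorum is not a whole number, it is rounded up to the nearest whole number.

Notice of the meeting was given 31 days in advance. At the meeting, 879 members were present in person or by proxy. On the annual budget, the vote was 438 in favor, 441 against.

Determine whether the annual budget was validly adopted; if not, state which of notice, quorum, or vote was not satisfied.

Notice: 31 days given; 30 required. Satisfied.
Quorum: 30% of 2,923 = 876.90, rounded up to 877; 879 present. Satisfied.
Vote: requires a majority of those present (879); a majority of 879 is 440, so 440 needed; 438 in favor. Not satisfied.

Invalid — vote requirement not satisfied.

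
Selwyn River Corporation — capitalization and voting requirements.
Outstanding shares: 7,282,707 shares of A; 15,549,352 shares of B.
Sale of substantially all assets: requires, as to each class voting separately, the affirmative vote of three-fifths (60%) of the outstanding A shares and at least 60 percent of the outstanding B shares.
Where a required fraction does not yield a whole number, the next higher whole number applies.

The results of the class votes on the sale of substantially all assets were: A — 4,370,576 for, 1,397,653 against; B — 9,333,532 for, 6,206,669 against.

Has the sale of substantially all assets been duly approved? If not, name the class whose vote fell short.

A: 3/5 of 7282707 = 4369624.20, rounded up to 4369625; 4,369,625 required, 4,370,576 in favor — approved.
B: 3/5 of 15549352 = 9329611.20, rounded up to 9329612; 9,329,612 required, 9,333,532 in favor — approved.

Approved — every class gave the required vote.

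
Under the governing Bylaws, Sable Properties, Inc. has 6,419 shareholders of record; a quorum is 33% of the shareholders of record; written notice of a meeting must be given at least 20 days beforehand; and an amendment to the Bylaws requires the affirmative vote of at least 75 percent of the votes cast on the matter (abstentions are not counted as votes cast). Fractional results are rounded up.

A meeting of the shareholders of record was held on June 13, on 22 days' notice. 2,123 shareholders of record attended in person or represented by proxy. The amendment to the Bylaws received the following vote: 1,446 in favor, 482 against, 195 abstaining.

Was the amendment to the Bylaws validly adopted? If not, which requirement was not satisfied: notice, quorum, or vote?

Valid — all requirements satisfied.

Notice: 22 days given; 20 required. Satisfied.
Quorum: 33% of 6,419 = 2,118.27, rounded up to 2,119; 2,123 present. Satisfied.
Vote: requires three-fourths of the votes cast (2,123 − 195 abstaining = 1,928); 3/4 of 1928 = 1446, so 1,446 needed; 1,446 in favor. Satisfied.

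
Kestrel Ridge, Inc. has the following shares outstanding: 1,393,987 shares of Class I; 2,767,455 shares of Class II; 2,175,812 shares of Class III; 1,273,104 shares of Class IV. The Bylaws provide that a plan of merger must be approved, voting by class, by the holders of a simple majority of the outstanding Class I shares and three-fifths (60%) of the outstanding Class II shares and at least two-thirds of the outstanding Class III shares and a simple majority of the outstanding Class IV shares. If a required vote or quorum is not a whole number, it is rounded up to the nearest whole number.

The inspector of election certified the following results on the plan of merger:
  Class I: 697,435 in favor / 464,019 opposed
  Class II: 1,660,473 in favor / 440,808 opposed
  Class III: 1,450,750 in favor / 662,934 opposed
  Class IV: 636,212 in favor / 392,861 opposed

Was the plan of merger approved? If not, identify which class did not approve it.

Class I: a majority of 1393987 is 696994; 696,994 required, 697,435 in favor — approved.
Class II: 3/5 of 2767455 = 1660473; 1,660,473 required, 1,660,473 in favor — approved.
Class III: 2/3 of 2175812 = 1450541.33, rounded up to 1450542; 1,450,542 required, 1,450,750 in favor — approved.
Class IV: a majority of 1273104 is 636553; 636,553 required, 636,212 in favor — not approved.

Not approved — the Class IV shares did not give the required vote.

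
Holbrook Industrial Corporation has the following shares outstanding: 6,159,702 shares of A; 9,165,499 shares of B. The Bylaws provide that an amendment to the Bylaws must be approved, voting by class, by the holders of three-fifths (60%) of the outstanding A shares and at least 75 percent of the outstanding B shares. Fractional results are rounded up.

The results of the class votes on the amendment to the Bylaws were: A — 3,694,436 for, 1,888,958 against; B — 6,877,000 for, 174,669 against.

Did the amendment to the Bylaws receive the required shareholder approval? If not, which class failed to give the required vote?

Not approved — the A shares did not give the required vote.

A: 3/5 of 6159702 = 3695821.20, rounded up to 3695822; 3,695,822 required, 3,694,436 in favor — not approved.
B: 3/4 of 9165499 = 6874124.25, rounded up to 6874125; 6,874,125 required, 6,877,000 in favor — approved.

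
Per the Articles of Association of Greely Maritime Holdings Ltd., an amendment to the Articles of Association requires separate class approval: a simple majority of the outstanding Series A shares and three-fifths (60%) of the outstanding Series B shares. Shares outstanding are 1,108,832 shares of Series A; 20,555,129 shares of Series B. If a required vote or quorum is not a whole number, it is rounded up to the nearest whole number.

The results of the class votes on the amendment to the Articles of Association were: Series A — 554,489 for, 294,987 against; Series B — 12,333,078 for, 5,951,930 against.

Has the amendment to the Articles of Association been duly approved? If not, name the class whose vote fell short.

Series A: a majority of 1108832 is 554417; 554,417 required, 554,489 in favor — approved.
Series B: 3/5 of 20555129 = 12333077.40, rounded up to 12333078; 12,333,078 required, 12,333,078 in favor — approved.

Approved — every class gave the required vote.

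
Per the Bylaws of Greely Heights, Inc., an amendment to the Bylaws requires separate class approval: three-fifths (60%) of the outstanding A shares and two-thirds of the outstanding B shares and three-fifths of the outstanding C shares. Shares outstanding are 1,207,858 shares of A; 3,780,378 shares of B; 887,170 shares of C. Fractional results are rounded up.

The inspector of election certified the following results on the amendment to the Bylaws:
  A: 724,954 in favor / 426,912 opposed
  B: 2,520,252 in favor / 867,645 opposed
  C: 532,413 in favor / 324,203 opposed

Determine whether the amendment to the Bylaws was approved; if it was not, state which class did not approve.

Approved — every class gave the required vote.

A: 3/5 of 1207858 = 724714.80, rounded up to 724715; 724,715 required, 724,954 in favor — approved.
B: 2/3 of 3780378 = 2520252; 2,520,252 required, 2,520,252 in favor — approved.
C: 3/5 of 887170 = 532302; 532,302 required, 532,413 in favor — approved.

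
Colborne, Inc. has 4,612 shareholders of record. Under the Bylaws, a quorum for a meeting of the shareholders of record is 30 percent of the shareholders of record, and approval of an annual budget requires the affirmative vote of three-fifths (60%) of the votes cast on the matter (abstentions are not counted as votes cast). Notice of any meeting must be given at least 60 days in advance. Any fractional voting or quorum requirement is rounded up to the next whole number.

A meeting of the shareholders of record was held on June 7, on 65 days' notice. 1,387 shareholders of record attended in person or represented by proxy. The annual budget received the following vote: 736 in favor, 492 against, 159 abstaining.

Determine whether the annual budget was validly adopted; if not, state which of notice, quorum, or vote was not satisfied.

Notice: 65 days given; 60 required. Satisfied.
Quorum: 30% of 4,612 = 1,383.60, rounded up to 1,384; 1,387 present. Satisfied.
Vote: requires three-fifths of the votes cast (1,387 − 159 abstaining = 1,228); 3/5 of 1228 = 736.80, rounded up to 737, so 737 needed; 736 in favor. Not satisfied.

Invalid — vote requirement not satisfied.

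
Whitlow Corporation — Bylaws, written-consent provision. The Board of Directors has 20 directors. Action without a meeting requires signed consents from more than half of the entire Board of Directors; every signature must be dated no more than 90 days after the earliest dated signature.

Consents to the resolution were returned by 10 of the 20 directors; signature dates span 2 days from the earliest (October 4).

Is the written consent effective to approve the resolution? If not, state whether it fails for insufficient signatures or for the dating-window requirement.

Signatures required: more than half of 20 — a majority of 20 is 11, so 11 needed; 10 signed. Insufficient.
Dating window: the latest signature is 2 days after the earliest; the limit is 90 days. Within the window.

Not effective — insufficient signatures.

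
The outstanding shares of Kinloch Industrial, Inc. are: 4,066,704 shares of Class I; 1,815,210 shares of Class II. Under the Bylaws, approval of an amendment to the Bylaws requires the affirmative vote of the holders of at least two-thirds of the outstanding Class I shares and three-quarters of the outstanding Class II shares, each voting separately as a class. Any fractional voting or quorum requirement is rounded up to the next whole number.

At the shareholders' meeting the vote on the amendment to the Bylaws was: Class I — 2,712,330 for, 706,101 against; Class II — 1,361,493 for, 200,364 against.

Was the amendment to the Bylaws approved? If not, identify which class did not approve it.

Class I: 2/3 of 4066704 = 2711136; 2,711,136 required, 2,712,330 in favor — approved.
Class II: 3/4 of 1815210 = 1361407.50, rounded up to 1361408; 1,361,408 required, 1,361,493 in favor — approved.

Approved — every class gave the required vote.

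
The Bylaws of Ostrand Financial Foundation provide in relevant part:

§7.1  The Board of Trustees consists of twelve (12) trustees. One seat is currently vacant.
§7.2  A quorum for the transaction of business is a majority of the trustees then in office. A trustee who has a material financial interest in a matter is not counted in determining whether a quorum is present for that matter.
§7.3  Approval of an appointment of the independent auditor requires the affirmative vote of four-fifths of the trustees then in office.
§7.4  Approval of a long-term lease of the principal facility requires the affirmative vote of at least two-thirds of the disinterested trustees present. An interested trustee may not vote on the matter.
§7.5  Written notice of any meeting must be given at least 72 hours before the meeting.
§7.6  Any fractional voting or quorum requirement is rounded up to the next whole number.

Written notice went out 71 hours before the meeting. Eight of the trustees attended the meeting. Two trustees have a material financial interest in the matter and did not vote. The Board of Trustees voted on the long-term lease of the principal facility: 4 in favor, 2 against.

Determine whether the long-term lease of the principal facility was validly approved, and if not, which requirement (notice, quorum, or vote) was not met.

Notice: 71 hours given; 72 required (71 < 72). Not satisfied.
Quorum: 8 present, but the 2 interested trustees do not count, leaving 6. Quorum is 6. Satisfied.
Vote: the long-term lease of the principal facility requires two-thirds of the disinterested trustees present (8 − 2 = 6). 2/3 of 6 = 4, so 4 affirmative votes are needed; 4 voted in favor. Satisfied.

Invalid — notice requirement not satisfied.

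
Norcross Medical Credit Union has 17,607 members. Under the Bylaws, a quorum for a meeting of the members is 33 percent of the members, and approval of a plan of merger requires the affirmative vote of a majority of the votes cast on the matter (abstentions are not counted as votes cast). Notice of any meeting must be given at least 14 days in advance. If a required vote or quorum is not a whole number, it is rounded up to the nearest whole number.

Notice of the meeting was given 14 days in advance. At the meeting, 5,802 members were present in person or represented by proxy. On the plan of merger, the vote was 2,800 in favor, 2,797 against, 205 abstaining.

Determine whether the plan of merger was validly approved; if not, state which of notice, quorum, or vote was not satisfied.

Notice: 14 days given; 14 required. Satisfied.
Quorum: 33% of 17,607 = 5,810.31, rounded up to 5,811; 5,802 present. Not satisfied.
Vote: requires a majority of the votes cast (5,802 − 205 abstaining = 5,597); a majority of 5597 is 2799, so 2,799 needed; 2,800 in favor. Satisfied.

Invalid — quorum requirement not satisfied.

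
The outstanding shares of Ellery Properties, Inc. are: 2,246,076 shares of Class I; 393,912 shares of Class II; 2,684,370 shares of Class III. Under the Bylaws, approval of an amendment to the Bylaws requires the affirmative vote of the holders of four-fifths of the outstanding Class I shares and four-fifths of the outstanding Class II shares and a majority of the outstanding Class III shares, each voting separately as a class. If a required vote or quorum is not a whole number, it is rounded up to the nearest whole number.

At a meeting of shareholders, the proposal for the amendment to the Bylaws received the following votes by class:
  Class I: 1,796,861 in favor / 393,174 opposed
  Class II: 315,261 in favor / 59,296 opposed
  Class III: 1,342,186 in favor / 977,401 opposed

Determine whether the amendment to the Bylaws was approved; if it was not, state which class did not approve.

Approved — every class gave the required vote.

Class I: 4/5 of 2246076 = 1796860.80, rounded up to 1796861; 1,796,861 required, 1,796,861 in favor — approved.
Class II: 4/5 of 393912 = 315129.60, rounded up to 315130; 315,130 required, 315,261 in favor — approved.
Class III: a majority of 2684370 is 1342186; 1,342,186 required, 1,342,186 in favor — approved.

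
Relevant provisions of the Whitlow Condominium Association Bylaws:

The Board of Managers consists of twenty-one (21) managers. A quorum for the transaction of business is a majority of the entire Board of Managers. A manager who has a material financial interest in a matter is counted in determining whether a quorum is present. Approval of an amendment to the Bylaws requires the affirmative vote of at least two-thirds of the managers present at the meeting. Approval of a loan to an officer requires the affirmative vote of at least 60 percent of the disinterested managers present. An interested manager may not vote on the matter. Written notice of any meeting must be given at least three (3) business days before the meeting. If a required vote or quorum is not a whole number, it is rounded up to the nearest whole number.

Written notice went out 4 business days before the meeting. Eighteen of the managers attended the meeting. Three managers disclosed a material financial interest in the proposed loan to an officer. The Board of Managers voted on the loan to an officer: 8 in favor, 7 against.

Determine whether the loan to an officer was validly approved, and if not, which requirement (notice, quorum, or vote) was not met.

Notice: 4 business days given; 3 required (4 ≥ 3). Satisfied.
Quorum: 18 present (interested managers count toward quorum); quorum is 11. Satisfied.
Vote: the loan to an officer requires three-fifths of the disinterested managers present (18 − 3 = 15). 3/5 of 15 = 9, so 9 affirmative votes are needed; 8 voted in favor. Not satisfied.

Invalid — vote requirement not satisfied.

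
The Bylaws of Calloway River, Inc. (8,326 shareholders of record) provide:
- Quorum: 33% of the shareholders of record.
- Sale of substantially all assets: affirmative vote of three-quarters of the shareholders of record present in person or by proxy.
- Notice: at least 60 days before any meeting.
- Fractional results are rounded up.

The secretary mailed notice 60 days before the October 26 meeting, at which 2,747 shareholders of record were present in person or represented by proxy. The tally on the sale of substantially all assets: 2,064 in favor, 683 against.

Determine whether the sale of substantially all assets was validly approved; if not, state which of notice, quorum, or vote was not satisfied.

Invalid — quorum requirement not satisfied.

Notice: 60 days given; 60 required. Satisfied.
Quorum: 33% of 8,326 = 2,747.58, rounded up to 2,748; 2,747 present. Not satisfied.
Vote: requires three-fourths of those present (2,747); 3/4 of 2747 = 2060.25, rounded up to 2061, so 2,061 needed; 2,064 in favor. Satisfied.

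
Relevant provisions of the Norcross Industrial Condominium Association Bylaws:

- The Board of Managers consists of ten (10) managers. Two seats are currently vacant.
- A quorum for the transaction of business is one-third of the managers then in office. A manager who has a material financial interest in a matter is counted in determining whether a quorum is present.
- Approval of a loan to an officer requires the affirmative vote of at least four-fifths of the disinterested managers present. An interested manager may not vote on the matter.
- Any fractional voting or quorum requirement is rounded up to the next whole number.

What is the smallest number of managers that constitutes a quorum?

3

1/3 of 8 = 2.67, rounded up to 3.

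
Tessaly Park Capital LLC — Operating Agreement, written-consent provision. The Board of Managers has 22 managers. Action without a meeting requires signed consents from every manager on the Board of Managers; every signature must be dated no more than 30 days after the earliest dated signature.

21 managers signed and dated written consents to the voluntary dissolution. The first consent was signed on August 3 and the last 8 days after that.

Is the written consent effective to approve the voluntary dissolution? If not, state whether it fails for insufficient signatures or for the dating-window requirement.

Signatures required: every one of 22 — unanimous means all 22, so 22 needed; 21 signed. Insufficient.
Dating window: the latest signature is 8 days after the earliest; the limit is 30 days. Within the window.

Not effective — insufficient signatures.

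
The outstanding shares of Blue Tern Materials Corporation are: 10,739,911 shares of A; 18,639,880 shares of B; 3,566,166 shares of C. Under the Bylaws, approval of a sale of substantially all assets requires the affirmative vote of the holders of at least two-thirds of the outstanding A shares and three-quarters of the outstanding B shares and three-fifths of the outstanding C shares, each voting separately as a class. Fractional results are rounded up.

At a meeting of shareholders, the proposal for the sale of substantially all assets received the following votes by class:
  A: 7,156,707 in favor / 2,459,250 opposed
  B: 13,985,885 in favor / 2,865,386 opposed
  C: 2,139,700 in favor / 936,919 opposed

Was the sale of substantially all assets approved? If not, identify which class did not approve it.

A: 2/3 of 10739911 = 7159940.67, rounded up to 7159941; 7,159,941 required, 7,156,707 in favor — not approved.
B: 3/4 of 18639880 = 13979910; 13,979,910 required, 13,985,885 in favor — approved.
C: 3/5 of 3566166 = 2139699.60, rounded up to 2139700; 2,139,700 required, 2,139,700 in favor — approved.

Not approved — the A shares did not give the required vote.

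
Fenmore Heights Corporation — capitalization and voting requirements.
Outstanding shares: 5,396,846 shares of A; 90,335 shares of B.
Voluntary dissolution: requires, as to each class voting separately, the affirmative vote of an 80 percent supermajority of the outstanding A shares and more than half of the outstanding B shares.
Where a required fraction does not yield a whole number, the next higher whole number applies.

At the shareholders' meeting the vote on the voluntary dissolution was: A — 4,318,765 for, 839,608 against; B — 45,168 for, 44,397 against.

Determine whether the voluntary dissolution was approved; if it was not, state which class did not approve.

Approved — every class gave the required vote.

A: 4/5 of 5396846 = 4317476.80, rounded up to 4317477; 4,317,477 required, 4,318,765 in favor — approved.
B: a majority of 90335 is 45168; 45,168 required, 45,168 in favor — approved.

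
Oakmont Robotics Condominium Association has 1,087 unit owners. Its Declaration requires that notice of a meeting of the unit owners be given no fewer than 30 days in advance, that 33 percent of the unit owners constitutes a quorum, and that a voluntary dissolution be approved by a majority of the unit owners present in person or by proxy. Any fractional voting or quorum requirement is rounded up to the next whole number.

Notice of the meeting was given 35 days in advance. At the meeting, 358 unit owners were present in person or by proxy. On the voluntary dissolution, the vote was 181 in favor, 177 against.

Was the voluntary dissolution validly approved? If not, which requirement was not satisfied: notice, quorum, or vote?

Notice: 35 days given; 30 required. Satisfied.
Quorum: 33% of 1,087 = 358.71, rounded up to 359; 358 present. Not satisfied.
Vote: requires a majority of those present (358); a majority of 358 is 180, so 180 needed; 181 in favor. Satisfied.

Invalid — quorum requirement not satisfied.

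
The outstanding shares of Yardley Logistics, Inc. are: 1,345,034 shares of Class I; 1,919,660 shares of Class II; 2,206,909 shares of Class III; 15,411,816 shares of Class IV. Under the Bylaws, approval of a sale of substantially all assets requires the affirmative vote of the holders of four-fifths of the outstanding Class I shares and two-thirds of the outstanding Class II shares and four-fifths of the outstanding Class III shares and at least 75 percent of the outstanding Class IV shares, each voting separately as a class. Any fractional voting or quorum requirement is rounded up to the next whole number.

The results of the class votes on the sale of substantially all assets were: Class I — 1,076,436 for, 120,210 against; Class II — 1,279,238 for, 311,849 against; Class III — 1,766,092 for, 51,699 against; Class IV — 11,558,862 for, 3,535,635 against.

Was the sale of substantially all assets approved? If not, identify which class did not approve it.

Class I: 4/5 of 1345034 = 1076027.20, rounded up to 1076028; 1,076,028 required, 1,076,436 in favor — approved.
Class II: 2/3 of 1919660 = 1279773.33, rounded up to 1279774; 1,279,774 required, 1,279,238 in favor — not approved.
Class III: 4/5 of 2206909 = 1765527.20, rounded up to 1765528; 1,765,528 required, 1,766,092 in favor — approved.
Class IV: 3/4 of 15411816 = 11558862; 11,558,862 required, 11,558,862 in favor — approved.

Not approved — the Class II shares did not give the required vote.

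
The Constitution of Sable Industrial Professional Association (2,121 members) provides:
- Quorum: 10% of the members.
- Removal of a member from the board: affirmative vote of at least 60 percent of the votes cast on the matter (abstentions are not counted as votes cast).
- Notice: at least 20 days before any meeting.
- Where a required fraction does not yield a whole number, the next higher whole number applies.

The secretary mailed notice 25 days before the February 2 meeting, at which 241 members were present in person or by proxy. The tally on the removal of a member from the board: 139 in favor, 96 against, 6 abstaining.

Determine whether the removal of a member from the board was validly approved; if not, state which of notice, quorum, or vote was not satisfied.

Notice: 25 days given; 20 required. Satisfied.
Quorum: 10% of 2,121 = 212.10, rounded up to 213; 241 present. Satisfied.
Vote: requires three-fifths of the votes cast (241 − 6 abstaining = 235); 3/5 of 235 = 141, so 141 needed; 139 in favor. Not satisfied.

Invalid — vote requirement not satisfied.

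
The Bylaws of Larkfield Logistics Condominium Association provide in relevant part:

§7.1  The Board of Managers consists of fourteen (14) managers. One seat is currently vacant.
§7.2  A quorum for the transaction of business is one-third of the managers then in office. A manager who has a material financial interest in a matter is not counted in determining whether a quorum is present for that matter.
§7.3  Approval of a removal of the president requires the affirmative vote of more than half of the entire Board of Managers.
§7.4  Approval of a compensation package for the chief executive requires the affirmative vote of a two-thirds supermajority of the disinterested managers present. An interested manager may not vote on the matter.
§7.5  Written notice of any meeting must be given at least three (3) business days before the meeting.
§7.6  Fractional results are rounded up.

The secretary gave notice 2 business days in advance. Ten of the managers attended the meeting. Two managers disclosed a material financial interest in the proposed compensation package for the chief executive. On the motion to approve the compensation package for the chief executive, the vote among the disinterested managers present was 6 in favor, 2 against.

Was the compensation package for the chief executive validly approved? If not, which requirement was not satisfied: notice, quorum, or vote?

Notice: 2 business days given; 3 required (2 < 3). Not satisfied.
Quorum: 10 present, but the 2 interested managers do not count, leaving 8. Quorum is 5. Satisfied.
Vote: the compensation package for the chief executive requires two-thirds of the disinterested managers present (10 − 2 = 8). 2/3 of 8 = 5.33, rounded up to 6, so 6 affirmative votes are needed; 6 voted in favor. Satisfied.

Invalid — notice requirement not satisfied.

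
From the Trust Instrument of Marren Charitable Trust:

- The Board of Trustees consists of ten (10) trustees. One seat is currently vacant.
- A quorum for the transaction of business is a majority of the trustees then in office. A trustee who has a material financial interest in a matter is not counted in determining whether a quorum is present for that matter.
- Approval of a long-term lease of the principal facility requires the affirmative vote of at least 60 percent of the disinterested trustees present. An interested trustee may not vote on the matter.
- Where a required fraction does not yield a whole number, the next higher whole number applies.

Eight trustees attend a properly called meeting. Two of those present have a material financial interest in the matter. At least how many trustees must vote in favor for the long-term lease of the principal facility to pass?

The long-term lease of the principal facility requires three-fifths of the disinterested trustees present (8 − 2 = 6).
3/5 of 6 = 3.60, rounded up to 4.

4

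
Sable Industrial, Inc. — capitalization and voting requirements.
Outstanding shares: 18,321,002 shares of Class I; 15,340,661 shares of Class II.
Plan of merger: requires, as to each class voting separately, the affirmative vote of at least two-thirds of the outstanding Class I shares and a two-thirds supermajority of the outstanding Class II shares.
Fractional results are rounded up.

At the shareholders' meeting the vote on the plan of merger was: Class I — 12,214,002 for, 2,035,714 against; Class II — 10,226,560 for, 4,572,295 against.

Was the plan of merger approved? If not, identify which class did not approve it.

Class I: 2/3 of 18321002 = 12214001.33, rounded up to 12214002; 12,214,002 required, 12,214,002 in favor — approved.
Class II: 2/3 of 15340661 = 10227107.33, rounded up to 10227108; 10,227,108 required, 10,226,560 in favor — not approved.

Not approved — the Class II shares did not give the required vote.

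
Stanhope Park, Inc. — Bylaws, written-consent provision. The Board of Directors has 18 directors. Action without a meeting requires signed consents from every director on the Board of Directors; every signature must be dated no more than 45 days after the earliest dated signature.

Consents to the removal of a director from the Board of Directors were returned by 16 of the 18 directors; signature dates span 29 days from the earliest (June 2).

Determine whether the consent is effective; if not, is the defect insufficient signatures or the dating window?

Signatures required: the unanimous vote of 18 — unanimous means all 18, so 18 needed; 16 signed. Insufficient.
Dating window: the latest signature is 29 days after the earliest; the limit is 45 days. Within the window.

Not effective — insufficient signatures.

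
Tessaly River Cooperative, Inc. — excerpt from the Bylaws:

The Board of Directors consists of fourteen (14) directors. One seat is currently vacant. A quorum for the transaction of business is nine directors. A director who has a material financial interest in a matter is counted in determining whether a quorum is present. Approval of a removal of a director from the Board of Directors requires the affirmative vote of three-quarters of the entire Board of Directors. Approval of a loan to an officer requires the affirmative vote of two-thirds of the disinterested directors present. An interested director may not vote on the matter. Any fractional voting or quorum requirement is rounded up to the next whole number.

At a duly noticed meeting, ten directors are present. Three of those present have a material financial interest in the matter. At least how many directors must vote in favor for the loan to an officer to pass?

5

The loan to an officer requires two-thirds of the disinterested directors present (10 − 3 = 7).
2/3 of 7 = 4.67, rounded up to 5.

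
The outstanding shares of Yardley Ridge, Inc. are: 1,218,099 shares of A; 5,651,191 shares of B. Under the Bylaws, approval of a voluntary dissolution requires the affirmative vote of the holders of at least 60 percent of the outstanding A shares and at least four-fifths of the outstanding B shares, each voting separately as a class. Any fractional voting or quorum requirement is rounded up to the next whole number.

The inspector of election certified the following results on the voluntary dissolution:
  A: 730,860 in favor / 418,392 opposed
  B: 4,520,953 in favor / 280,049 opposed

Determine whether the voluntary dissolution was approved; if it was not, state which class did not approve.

Approved — every class gave the required vote.

A: 3/5 of 1218099 = 730859.40, rounded up to 730860; 730,860 required, 730,860 in favor — approved.
B: 4/5 of 5651191 = 4520952.80, rounded up to 4520953; 4,520,953 required, 4,520,953 in favor — approved.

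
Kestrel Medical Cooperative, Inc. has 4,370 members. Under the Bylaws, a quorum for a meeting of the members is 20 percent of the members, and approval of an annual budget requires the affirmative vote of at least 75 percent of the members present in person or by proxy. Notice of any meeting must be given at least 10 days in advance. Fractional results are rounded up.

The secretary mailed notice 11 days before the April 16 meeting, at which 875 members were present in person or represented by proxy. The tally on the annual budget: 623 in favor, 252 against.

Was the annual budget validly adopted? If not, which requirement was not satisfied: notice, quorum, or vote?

Invalid — vote requirement not satisfied.

Notice: 11 days given; 10 required. Satisfied.
Quorum: 20% of 4,370 = 874; 875 present. Satisfied.
Vote: requires three-fourths of those present (875); 3/4 of 875 = 656.25, rounded up to 657, so 657 needed; 623 in favor. Not satisfied.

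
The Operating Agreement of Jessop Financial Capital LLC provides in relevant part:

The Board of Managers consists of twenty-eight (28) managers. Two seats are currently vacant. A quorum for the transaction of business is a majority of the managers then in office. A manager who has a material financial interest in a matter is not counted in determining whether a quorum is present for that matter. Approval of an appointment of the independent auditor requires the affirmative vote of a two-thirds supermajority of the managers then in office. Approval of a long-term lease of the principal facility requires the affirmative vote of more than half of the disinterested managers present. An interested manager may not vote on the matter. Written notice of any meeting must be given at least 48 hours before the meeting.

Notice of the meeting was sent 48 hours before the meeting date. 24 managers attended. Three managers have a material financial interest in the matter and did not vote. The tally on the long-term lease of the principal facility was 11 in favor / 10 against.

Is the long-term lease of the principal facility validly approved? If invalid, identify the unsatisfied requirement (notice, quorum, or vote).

Valid — all requirements satisfied.

Notice: 48 hours given; 48 required (48 ≥ 48). Satisfied.
Quorum: 24 present, but the 3 interested managers do not count, leaving 21. Quorum is 14. Satisfied.
Vote: the long-term lease of the principal facility requires a majority of the disinterested managers present (24 − 3 = 21). A majority of 21 is 11, so 11 affirmative votes are needed; 11 voted in favor. Satisfied.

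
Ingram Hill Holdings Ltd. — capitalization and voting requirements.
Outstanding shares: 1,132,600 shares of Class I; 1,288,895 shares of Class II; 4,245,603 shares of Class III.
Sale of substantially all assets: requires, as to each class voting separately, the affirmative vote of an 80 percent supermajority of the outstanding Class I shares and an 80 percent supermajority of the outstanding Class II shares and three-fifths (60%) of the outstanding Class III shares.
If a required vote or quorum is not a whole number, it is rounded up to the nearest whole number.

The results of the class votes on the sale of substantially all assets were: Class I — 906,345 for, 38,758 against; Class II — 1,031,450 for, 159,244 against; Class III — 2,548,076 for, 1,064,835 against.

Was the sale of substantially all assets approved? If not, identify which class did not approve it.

Approved — every class gave the required vote.

Class I: 4/5 of 1132600 = 906080; 906,080 required, 906,345 in favor — approved.
Class II: 4/5 of 1288895 = 1031116; 1,031,116 required, 1,031,450 in favor — approved.
Class III: 3/5 of 4245603 = 2547361.80, rounded up to 2547362; 2,547,362 required, 2,548,076 in favor — approved.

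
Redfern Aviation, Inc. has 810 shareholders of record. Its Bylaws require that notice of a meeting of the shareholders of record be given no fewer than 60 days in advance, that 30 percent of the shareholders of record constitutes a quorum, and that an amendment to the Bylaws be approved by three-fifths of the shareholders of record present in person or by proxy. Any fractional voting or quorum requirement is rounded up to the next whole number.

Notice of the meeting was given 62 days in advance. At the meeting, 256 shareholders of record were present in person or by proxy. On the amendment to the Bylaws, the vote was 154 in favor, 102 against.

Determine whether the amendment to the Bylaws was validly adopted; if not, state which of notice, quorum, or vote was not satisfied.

Valid — all requirements satisfied.

Notice: 62 days given; 60 required. Satisfied.
Quorum: 30% of 810 = 243; 256 present. Satisfied.
Vote: requires three-fifths of those present (256); 3/5 of 256 = 153.60, rounded up to 154, so 154 needed; 154 in favor. Satisfied.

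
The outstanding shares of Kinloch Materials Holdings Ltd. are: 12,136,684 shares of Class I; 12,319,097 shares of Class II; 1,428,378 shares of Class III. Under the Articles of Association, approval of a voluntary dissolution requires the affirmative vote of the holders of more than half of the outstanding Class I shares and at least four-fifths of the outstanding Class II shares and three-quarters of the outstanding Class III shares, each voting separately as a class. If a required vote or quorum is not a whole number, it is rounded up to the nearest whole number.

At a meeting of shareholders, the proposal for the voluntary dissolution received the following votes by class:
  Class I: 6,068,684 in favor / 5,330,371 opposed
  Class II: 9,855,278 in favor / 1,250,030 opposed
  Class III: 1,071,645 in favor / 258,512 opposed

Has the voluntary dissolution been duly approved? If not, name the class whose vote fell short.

Class I: a majority of 12136684 is 6068343; 6,068,343 required, 6,068,684 in favor — approved.
Class II: 4/5 of 12319097 = 9855277.60, rounded up to 9855278; 9,855,278 required, 9,855,278 in favor — approved.
Class III: 3/4 of 1428378 = 1071283.50, rounded up to 1071284; 1,071,284 required, 1,071,645 in favor — approved.

Approved — every class gave the required vote.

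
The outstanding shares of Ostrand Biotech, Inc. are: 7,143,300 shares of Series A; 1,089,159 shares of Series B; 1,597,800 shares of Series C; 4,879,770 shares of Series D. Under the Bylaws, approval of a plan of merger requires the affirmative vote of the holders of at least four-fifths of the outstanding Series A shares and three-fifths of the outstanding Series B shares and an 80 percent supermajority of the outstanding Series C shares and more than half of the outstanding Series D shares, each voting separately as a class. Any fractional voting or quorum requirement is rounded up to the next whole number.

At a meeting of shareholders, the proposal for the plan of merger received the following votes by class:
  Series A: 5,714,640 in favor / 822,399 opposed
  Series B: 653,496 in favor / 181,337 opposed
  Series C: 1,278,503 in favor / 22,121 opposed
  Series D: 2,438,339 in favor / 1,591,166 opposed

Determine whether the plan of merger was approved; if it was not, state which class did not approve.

Not approved — the Series D shares did not give the required vote.

Series A: 4/5 of 7143300 = 5714640; 5,714,640 required, 5,714,640 in favor — approved.
Series B: 3/5 of 1089159 = 653495.40, rounded up to 653496; 653,496 required, 653,496 in favor — approved.
Series C: 4/5 of 1597800 = 1278240; 1,278,240 required, 1,278,503 in favor — approved.
Series D: a majority of 4879770 is 2439886; 2,439,886 required, 2,438,339 in favor — not approved.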